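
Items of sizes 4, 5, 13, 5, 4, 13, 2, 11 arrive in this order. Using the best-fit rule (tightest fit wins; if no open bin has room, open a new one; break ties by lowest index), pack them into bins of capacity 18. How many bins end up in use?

  4 → bin 1 (new)  [load 4/18]
  5 → bin 1  [load 9/18]
  13 → bin 2 (new)  [load 13/18]
  5 → bin 2  [load 18/18]
  4 → bin 1  [load 13/18]
  13 → bin 3 (new)  [load 13/18]
  2 → bin 1  [load 15/18]
  11 → bin 4 (new)  [load 11/18]
4 bins opened.

4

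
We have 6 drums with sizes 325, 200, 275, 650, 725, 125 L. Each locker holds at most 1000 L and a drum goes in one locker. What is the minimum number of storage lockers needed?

Total = 725 + 650 + 325 + 275 + 200 + 125 = 2300 L.
Lower bound: ⌈2300/1000⌉ = 3 storage lockers.
A packing using 3 storage lockers:
  locker 1: 725 + 275 = 1000
  locker 2: 650 + 325 = 975
  locker 3: 200 + 125 = 325
This matches the lower bound, so 3 is optimal.

3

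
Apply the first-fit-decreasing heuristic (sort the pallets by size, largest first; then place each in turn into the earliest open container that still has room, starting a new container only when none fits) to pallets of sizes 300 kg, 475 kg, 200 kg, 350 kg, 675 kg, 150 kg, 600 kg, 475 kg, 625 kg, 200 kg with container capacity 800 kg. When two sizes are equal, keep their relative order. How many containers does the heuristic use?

6

Sorted descending: 675, 625, 600, 475, 475, 350, 300, 200, 200, 150.
  675 → container 1 (new)  [load 675/800]
  625 → container 2 (new)  [load 625/800]
  600 → container 3 (new)  [load 600/800]
  475 → container 4 (new)  [load 475/800]
  475 → container 5 (new)  [load 475/800]
  350 → container 6 (new)  [load 350/800]
  300 → container 4  [load 775/800]
  200 → container 3  [load 800/800]
  200 → container 5  [load 675/800]
  150 → container 2  [load 775/800]
6 containers opened.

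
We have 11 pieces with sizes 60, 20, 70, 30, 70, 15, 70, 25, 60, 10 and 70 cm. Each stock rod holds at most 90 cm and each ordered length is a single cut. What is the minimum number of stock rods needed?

6

Total = 70 + 70 + 70 + 70 + 60 + 60 + 30 + 25 + 20 + 15 + 10 = 500 cm.
Lower bound: ⌈500/90⌉ = 6 stock rods.
A packing using 6 stock rods:
  stock rod 1: 70 + 20 = 90
  stock rod 2: 70 + 15 = 85
  stock rod 3: 70 + 10 = 80
  stock rod 4: 70 = 70
  stock rod 5: 60 + 30 = 90
  stock rod 6: 60 + 25 = 85
This matches the lower bound, so 6 is optimal.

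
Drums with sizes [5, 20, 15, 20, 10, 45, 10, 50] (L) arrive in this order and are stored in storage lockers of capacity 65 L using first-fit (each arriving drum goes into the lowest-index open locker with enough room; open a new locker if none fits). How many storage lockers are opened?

  5 → locker 1 (new)  [load 5/65]
  20 → locker 1  [load 25/65]
  15 → locker 1  [load 40/65]
  20 → locker 1  [load 60/65]
  10 → locker 2 (new)  [load 10/65]
  45 → locker 2  [load 55/65]
  10 → locker 2  [load 65/65]
  50 → locker 3 (new)  [load 50/65]
3 storage lockers opened.

3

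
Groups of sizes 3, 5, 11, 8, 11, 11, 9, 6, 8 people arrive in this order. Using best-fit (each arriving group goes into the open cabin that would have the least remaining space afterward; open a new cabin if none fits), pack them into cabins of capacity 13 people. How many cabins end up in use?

  3 → cabin 1 (new)  [load 3/13]
  5 → cabin 1  [load 8/13]
  11 → cabin 2 (new)  [load 11/13]
  8 → cabin 3 (new)  [load 8/13]
  11 → cabin 4 (new)  [load 11/13]
  11 → cabin 5 (new)  [load 11/13]
  9 → cabin 6 (new)  [load 9/13]
  6 → cabin 7 (new)  [load 6/13]
  8 → cabin 8 (new)  [load 8/13]
8 cabins opened.

8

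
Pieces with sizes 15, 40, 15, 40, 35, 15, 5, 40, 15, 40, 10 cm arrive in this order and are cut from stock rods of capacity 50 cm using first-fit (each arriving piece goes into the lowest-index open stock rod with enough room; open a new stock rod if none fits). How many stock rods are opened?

6

  15 → stock rod 1 (new)  [load 15/50]
  40 → stock rod 2 (new)  [load 40/50]
  15 → stock rod 1  [load 30/50]
  40 → stock rod 3 (new)  [load 40/50]
  35 → stock rod 4 (new)  [load 35/50]
  15 → stock rod 1  [load 45/50]
  5 → stock rod 1  [load 50/50]
  40 → stock rod 5 (new)  [load 40/50]
  15 → stock rod 4  [load 50/50]
  40 → stock rod 6 (new)  [load 40/50]
  10 → stock rod 2  [load 50/50]
6 stock rods opened.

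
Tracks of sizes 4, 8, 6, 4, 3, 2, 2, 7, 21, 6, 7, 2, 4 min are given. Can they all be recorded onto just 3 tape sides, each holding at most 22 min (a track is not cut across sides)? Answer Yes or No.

Total = 76 min; ⌈76/22⌉ = 4.
At least 4 tape sides are required, but only 3 are allowed.

No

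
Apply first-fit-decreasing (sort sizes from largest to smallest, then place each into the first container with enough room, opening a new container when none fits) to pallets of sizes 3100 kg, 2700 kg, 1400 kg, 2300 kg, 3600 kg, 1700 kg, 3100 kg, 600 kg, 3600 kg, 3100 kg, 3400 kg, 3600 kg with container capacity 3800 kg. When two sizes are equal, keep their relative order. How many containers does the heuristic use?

Sorted descending: 3600, 3600, 3600, 3400, 3100, 3100, 3100, 2700, 2300, 1700, 1400, 600.
  3600 → container 1 (new)  [load 3600/3800]
  3600 → container 2 (new)  [load 3600/3800]
  3600 → container 3 (new)  [load 3600/3800]
  3400 → container 4 (new)  [load 3400/3800]
  3100 → container 5 (new)  [load 3100/3800]
  3100 → container 6 (new)  [load 3100/3800]
  3100 → container 7 (new)  [load 3100/3800]
  2700 → container 8 (new)  [load 2700/3800]
  2300 → container 9 (new)  [load 2300/3800]
  1700 → container 10 (new)  [load 1700/3800]
  1400 → container 9  [load 3700/3800]
  600 → container 5  [load 3700/3800]
10 containers opened.

10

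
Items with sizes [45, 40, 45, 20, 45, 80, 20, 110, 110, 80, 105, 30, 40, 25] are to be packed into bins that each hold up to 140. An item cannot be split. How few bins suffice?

Total = 110 + 110 + 105 + 80 + 80 + 45 + 45 + 45 + 40 + 40 + 30 + 25 + 20 + 20 = 795.
Lower bound: ⌈795/140⌉ = 6 bins.
A packing using 6 bins:
  bin 1: 110 + 30 = 140
  bin 2: 110 + 25 = 135
  bin 3: 105 + 20 = 125
  bin 4: 80 + 45 = 125
  bin 5: 80 + 40 + 20 = 140
  bin 6: 45 + 45 + 40 = 130
This matches the lower bound, so 6 is optimal.

6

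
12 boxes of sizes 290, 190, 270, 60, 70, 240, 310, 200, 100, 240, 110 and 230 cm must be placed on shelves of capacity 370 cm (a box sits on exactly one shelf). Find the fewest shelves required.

8

Total = 310 + 290 + 270 + 240 + 240 + 230 + 200 + 190 + 110 + 100 + 70 + 60 = 2310 cm.
Lower bound: ⌈2310/370⌉ = 7 shelves.
Also, 8 boxes each exceed 185 cm, and no two of those can share a shelf, so at least 8 shelves are needed.
A packing using 8 shelves:
  shelf 1: 310 + 60 = 370
  shelf 2: 290 + 70 = 360
  shelf 3: 270 + 100 = 370
  shelf 4: 240 + 110 = 350
  shelf 5: 240 = 240
  shelf 6: 230 = 230
  shelf 7: 200 = 200
  shelf 8: 190 = 190
This matches the lower bound, so 8 is optimal.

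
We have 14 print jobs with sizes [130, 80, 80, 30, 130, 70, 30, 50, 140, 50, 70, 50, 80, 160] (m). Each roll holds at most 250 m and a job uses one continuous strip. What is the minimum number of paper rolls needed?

5

Total = 160 + 140 + 130 + 130 + 80 + 80 + 80 + 70 + 70 + 50 + 50 + 50 + 30 + 30 = 1150 m.
Lower bound: ⌈1150/250⌉ = 5 paper rolls.
A packing using 5 paper rolls:
  roll 1: 160 + 80 = 240
  roll 2: 140 + 80 + 30 = 250
  roll 3: 130 + 80 + 30 = 240
  roll 4: 130 + 70 + 50 = 250
  roll 5: 70 + 50 + 50 = 170
This matches the lower bound, so 5 is optimal.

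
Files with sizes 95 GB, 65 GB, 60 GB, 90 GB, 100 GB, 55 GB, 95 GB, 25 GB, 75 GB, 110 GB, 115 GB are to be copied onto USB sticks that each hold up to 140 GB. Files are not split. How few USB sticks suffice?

Total = 115 + 110 + 100 + 95 + 95 + 90 + 75 + 65 + 60 + 55 + 25 = 885 GB.
Lower bound: ⌈885/140⌉ = 7 USB sticks.
A packing using 8 USB sticks:
  USB stick 1: 115 + 25 = 140
  USB stick 2: 110 = 110
  USB stick 3: 100 = 100
  USB stick 4: 95 = 95
  USB stick 5: 95 = 95
  USB stick 6: 90 = 90
  USB stick 7: 75 + 65 = 140
  USB stick 8: 60 + 55 = 115
No arrangement into 7 USB sticks stays within capacity, so 8 is optimal.

8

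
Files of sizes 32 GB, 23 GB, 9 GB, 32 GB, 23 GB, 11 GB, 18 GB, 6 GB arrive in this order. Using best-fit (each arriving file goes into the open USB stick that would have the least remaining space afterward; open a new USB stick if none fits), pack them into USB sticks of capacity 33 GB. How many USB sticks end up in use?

  32 → USB stick 1 (new)  [load 32/33]
  23 → USB stick 2 (new)  [load 23/33]
  9 → USB stick 2  [load 32/33]
  32 → USB stick 3 (new)  [load 32/33]
  23 → USB stick 4 (new)  [load 23/33]
  11 → USB stick 5 (new)  [load 11/33]
  18 → USB stick 5  [load 29/33]
  6 → USB stick 4  [load 29/33]
5 USB sticks opened.

5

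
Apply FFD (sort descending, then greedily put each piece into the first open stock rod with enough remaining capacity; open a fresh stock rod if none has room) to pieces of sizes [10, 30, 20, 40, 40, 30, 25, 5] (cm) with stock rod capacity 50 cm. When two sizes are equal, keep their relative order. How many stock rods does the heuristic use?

5

Sorted descending: 40, 40, 30, 30, 25, 20, 10, 5.
  40 → stock rod 1 (new)  [load 40/50]
  40 → stock rod 2 (new)  [load 40/50]
  30 → stock rod 3 (new)  [load 30/50]
  30 → stock rod 4 (new)  [load 30/50]
  25 → stock rod 5 (new)  [load 25/50]
  20 → stock rod 3  [load 50/50]
  10 → stock rod 1  [load 50/50]
  5 → stock rod 2  [load 45/50]
5 stock rods opened.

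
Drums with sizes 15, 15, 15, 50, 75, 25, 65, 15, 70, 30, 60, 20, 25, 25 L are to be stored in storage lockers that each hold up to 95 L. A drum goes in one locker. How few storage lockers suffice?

Total = 75 + 70 + 65 + 60 + 50 + 30 + 25 + 25 + 25 + 20 + 15 + 15 + 15 + 15 = 505 L.
Lower bound: ⌈505/95⌉ = 6 storage lockers.
A packing using 6 storage lockers:
  locker 1: 75 + 20 = 95
  locker 2: 70 + 25 = 95
  locker 3: 65 + 30 = 95
  locker 4: 60 + 25 = 85
  locker 5: 50 + 25 + 15 = 90
  locker 6: 15 + 15 + 15 = 45
This matches the lower bound, so 6 is optimal.

6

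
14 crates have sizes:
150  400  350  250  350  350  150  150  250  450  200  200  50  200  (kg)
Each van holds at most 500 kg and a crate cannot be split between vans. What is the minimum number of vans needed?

8

Total = 450 + 400 + 350 + 350 + 350 + 250 + 250 + 200 + 200 + 200 + 150 + 150 + 150 + 50 = 3500 kg.
Lower bound: ⌈3500/500⌉ = 7 vans.
A packing using 8 vans:
  van 1: 450 + 50 = 500
  van 2: 400 = 400
  van 3: 350 + 150 = 500
  van 4: 350 + 150 = 500
  van 5: 350 + 150 = 500
  van 6: 250 + 250 = 500
  van 7: 200 + 200 = 400
  van 8: 200 = 200
No arrangement into 7 vans stays within capacity, so 8 is optimal.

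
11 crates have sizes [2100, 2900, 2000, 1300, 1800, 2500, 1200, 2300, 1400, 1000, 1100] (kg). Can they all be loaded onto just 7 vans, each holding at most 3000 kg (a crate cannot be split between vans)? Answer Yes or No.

No

Total = 19600 kg; ⌈19600/3000⌉ = 7.
The bound of 7 does not rule out 7, but exhaustive search shows no assignment into 7 vans of capacity 3000 kg exists — the minimum is 8.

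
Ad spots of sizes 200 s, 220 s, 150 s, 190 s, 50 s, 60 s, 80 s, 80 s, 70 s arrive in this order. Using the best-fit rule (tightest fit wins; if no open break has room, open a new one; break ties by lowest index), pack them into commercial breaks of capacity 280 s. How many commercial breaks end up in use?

5

  200 → break 1 (new)  [load 200/280]
  220 → break 2 (new)  [load 220/280]
  150 → break 3 (new)  [load 150/280]
  190 → break 4 (new)  [load 190/280]
  50 → break 2  [load 270/280]
  60 → break 1  [load 260/280]
  80 → break 4  [load 270/280]
  80 → break 3  [load 230/280]
  70 → break 5 (new)  [load 70/280]
5 commercial breaks opened.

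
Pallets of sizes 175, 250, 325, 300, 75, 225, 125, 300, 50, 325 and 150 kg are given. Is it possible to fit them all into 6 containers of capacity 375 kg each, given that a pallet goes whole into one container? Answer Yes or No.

Total = 2300 kg; ⌈2300/375⌉ = 7.
At least 7 containers are required, but only 6 are allowed.

No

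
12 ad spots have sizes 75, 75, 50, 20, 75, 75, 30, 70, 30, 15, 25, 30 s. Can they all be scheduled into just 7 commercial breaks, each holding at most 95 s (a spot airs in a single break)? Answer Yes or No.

Yes

A valid assignment using 7 commercial breaks:
  break 1: 75 + 20 = 95
  break 2: 75 + 15 = 90
  break 3: 75 = 75
  break 4: 75 = 75
  break 5: 70 + 25 = 95
  break 6: 50 + 30 = 80
  break 7: 30 + 30 = 60
Every load is within 95 s, so 7 commercial breaks suffice.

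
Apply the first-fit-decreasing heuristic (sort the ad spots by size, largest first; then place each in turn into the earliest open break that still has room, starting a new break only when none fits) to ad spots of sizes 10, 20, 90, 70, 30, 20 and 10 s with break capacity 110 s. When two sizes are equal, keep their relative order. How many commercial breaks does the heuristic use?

3

Sorted descending: 90, 70, 30, 20, 20, 10, 10.
  90 → break 1 (new)  [load 90/110]
  70 → break 2 (new)  [load 70/110]
  30 → break 2  [load 100/110]
  20 → break 1  [load 110/110]
  20 → break 3 (new)  [load 20/110]
  10 → break 2  [load 110/110]
  10 → break 3  [load 30/110]
3 commercial breaks opened.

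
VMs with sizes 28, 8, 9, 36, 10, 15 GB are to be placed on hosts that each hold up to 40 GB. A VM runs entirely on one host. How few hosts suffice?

3

Total = 36 + 28 + 15 + 10 + 9 + 8 = 106 GB.
Lower bound: ⌈106/40⌉ = 3 hosts.
A packing using 3 hosts:
  host 1: 36 = 36
  host 2: 28 + 10 = 38
  host 3: 15 + 9 + 8 = 32
This matches the lower bound, so 3 is optimal.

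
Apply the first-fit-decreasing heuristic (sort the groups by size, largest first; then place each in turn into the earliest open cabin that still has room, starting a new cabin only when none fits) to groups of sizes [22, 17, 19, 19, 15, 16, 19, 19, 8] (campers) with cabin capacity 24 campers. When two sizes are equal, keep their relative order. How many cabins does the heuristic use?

8

Sorted descending: 22, 19, 19, 19, 19, 17, 16, 15, 8.
  22 → cabin 1 (new)  [load 22/24]
  19 → cabin 2 (new)  [load 19/24]
  19 → cabin 3 (new)  [load 19/24]
  19 → cabin 4 (new)  [load 19/24]
  19 → cabin 5 (new)  [load 19/24]
  17 → cabin 6 (new)  [load 17/24]
  16 → cabin 7 (new)  [load 16/24]
  15 → cabin 8 (new)  [load 15/24]
  8 → cabin 7  [load 24/24]
8 cabins opened.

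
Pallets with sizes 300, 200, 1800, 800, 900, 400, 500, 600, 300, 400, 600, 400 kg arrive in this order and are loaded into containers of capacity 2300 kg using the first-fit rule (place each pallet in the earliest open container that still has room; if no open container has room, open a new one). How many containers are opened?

  300 → container 1 (new)  [load 300/2300]
  200 → container 1  [load 500/2300]
  1800 → container 1  [load 2300/2300]
  800 → container 2 (new)  [load 800/2300]
  900 → container 2  [load 1700/2300]
  400 → container 2  [load 2100/2300]
  500 → container 3 (new)  [load 500/2300]
  600 → container 3  [load 1100/2300]
  300 → container 3  [load 1400/2300]
  400 → container 3  [load 1800/2300]
  600 → container 4 (new)  [load 600/2300]
  400 → container 3  [load 2200/2300]
4 containers opened.

4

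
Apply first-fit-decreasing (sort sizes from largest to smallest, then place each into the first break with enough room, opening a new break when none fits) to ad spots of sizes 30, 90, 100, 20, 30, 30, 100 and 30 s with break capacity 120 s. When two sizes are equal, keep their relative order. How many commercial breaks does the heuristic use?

4

Sorted descending: 100, 100, 90, 30, 30, 30, 30, 20.
  100 → break 1 (new)  [load 100/120]
  100 → break 2 (new)  [load 100/120]
  90 → break 3 (new)  [load 90/120]
  30 → break 3  [load 120/120]
  30 → break 4 (new)  [load 30/120]
  30 → break 4  [load 60/120]
  30 → break 4  [load 90/120]
  20 → break 1  [load 120/120]
4 commercial breaks opened.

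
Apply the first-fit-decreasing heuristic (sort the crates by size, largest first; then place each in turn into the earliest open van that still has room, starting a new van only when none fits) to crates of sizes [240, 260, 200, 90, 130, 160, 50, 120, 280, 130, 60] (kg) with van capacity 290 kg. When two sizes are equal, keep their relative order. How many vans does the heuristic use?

Sorted descending: 280, 260, 240, 200, 160, 130, 130, 120, 90, 60, 50.
  280 → van 1 (new)  [load 280/290]
  260 → van 2 (new)  [load 260/290]
  240 → van 3 (new)  [load 240/290]
  200 → van 4 (new)  [load 200/290]
  160 → van 5 (new)  [load 160/290]
  130 → van 5  [load 290/290]
  130 → van 6 (new)  [load 130/290]
  120 → van 6  [load 250/290]
  90 → van 4  [load 290/290]
  60 → van 7 (new)  [load 60/290]
  50 → van 3  [load 290/290]
7 vans opened.

7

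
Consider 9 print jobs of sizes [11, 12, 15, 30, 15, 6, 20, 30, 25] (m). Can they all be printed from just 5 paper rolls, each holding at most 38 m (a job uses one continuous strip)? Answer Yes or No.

Yes

A valid assignment using 5 paper rolls:
  roll 1: 30 + 6 = 36
  roll 2: 30 = 30
  roll 3: 25 + 12 = 37
  roll 4: 20 + 15 = 35
  roll 5: 15 + 11 = 26
Every load is within 38 m, so 5 paper rolls suffice.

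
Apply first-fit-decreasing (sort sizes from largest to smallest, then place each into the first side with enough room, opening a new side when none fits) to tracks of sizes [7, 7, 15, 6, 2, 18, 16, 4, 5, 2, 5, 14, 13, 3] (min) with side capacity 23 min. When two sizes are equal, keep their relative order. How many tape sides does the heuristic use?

6

Sorted descending: 18, 16, 15, 14, 13, 7, 7, 6, 5, 5, 4, 3, 2, 2.
  18 → side 1 (new)  [load 18/23]
  16 → side 2 (new)  [load 16/23]
  15 → side 3 (new)  [load 15/23]
  14 → side 4 (new)  [load 14/23]
  13 → side 5 (new)  [load 13/23]
  7 → side 2  [load 23/23]
  7 → side 3  [load 22/23]
  6 → side 4  [load 20/23]
  5 → side 1  [load 23/23]
  5 → side 5  [load 18/23]
  4 → side 5  [load 22/23]
  3 → side 4  [load 23/23]
  2 → side 6 (new)  [load 2/23]
  2 → side 6  [load 4/23]
6 tape sides opened.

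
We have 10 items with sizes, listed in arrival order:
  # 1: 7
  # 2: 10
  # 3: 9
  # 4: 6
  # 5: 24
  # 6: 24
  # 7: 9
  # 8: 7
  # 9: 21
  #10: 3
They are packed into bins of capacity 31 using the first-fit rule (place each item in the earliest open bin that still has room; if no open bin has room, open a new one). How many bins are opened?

  7 → bin 1 (new)  [load 7/31]
  10 → bin 1  [load 17/31]
  9 → bin 1  [load 26/31]
  6 → bin 2 (new)  [load 6/31]
  24 → bin 2  [load 30/31]
  24 → bin 3 (new)  [load 24/31]
  9 → bin 4 (new)  [load 9/31]
  7 → bin 3  [load 31/31]
  21 → bin 4  [load 30/31]
  3 → bin 1  [load 29/31]
4 bins opened.

4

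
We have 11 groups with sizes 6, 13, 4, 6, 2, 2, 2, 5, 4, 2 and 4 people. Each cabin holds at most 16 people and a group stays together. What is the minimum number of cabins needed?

4

Total = 13 + 6 + 6 + 5 + 4 + 4 + 4 + 2 + 2 + 2 + 2 = 50 people.
Lower bound: ⌈50/16⌉ = 4 cabins.
A packing using 4 cabins:
  cabin 1: 13 + 2 = 15
  cabin 2: 6 + 6 + 4 = 16
  cabin 3: 5 + 4 + 4 + 2 = 15
  cabin 4: 2 + 2 = 4
This matches the lower bound, so 4 is optimal.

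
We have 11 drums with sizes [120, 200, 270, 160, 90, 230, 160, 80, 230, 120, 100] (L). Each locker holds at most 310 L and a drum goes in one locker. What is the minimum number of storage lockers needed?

Total = 270 + 230 + 230 + 200 + 160 + 160 + 120 + 120 + 100 + 90 + 80 = 1760 L.
Lower bound: ⌈1760/310⌉ = 6 storage lockers.
A packing using 7 storage lockers:
  locker 1: 270 = 270
  locker 2: 230 + 80 = 310
  locker 3: 230 = 230
  locker 4: 200 + 100 = 300
  locker 5: 160 + 120 = 280
  locker 6: 160 + 120 = 280
  locker 7: 90 = 90
No arrangement into 6 storage lockers stays within capacity, so 7 is optimal.

7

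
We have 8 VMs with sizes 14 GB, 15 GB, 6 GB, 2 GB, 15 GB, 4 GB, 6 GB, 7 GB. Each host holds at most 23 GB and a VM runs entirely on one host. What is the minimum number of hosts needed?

4

Total = 15 + 15 + 14 + 7 + 6 + 6 + 4 + 2 = 69 GB.
Lower bound: ⌈69/23⌉ = 3 hosts.
A packing using 4 hosts:
  host 1: 15 + 7 = 22
  host 2: 15 + 6 + 2 = 23
  host 3: 14 + 6 = 20
  host 4: 4 = 4
No arrangement into 3 hosts stays within capacity, so 4 is optimal.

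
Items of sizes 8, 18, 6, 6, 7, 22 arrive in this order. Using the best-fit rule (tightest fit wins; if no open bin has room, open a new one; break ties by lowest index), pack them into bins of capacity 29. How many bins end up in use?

  8 → bin 1 (new)  [load 8/29]
  18 → bin 1  [load 26/29]
  6 → bin 2 (new)  [load 6/29]
  6 → bin 2  [load 12/29]
  7 → bin 2  [load 19/29]
  22 → bin 3 (new)  [load 22/29]
3 bins opened.

3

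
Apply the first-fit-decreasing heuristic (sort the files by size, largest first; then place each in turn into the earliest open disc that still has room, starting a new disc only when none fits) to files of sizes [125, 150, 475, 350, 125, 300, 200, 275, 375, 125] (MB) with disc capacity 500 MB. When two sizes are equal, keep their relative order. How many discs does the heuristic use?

6

Sorted descending: 475, 375, 350, 300, 275, 200, 150, 125, 125, 125.
  475 → disc 1 (new)  [load 475/500]
  375 → disc 2 (new)  [load 375/500]
  350 → disc 3 (new)  [load 350/500]
  300 → disc 4 (new)  [load 300/500]
  275 → disc 5 (new)  [load 275/500]
  200 → disc 4  [load 500/500]
  150 → disc 3  [load 500/500]
  125 → disc 2  [load 500/500]
  125 → disc 5  [load 400/500]
  125 → disc 6 (new)  [load 125/500]
6 discs opened.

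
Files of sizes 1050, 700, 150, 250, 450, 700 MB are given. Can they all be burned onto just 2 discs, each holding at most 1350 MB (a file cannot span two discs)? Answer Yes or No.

No

Total = 3300 MB; ⌈3300/1350⌉ = 3.
At least 3 discs are required, but only 2 are allowed.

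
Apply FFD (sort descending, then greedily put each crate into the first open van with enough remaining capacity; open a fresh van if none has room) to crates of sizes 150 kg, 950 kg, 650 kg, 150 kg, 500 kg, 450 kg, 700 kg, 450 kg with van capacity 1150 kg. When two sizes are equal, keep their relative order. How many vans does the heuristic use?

Sorted descending: 950, 700, 650, 500, 450, 450, 150, 150.
  950 → van 1 (new)  [load 950/1150]
  700 → van 2 (new)  [load 700/1150]
  650 → van 3 (new)  [load 650/1150]
  500 → van 3  [load 1150/1150]
  450 → van 2  [load 1150/1150]
  450 → van 4 (new)  [load 450/1150]
  150 → van 1  [load 1100/1150]
  150 → van 4  [load 600/1150]
4 vans opened.

4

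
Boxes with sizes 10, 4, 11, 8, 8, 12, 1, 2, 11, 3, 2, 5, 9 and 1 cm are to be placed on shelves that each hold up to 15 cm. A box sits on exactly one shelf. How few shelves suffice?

Total = 12 + 11 + 11 + 10 + 9 + 8 + 8 + 5 + 4 + 3 + 2 + 2 + 1 + 1 = 87 cm.
Lower bound: ⌈87/15⌉ = 6 shelves.
Also, 7 boxes each exceed 15/2 cm, and no two of those can share a shelf, so at least 7 shelves are needed.
A packing using 7 shelves:
  shelf 1: 12 + 3 = 15
  shelf 2: 11 + 4 = 15
  shelf 3: 11 + 2 + 2 = 15
  shelf 4: 10 + 5 = 15
  shelf 5: 9 + 1 + 1 = 11
  shelf 6: 8 = 8
  shelf 7: 8 = 8
This matches the lower bound, so 7 is optimal.

7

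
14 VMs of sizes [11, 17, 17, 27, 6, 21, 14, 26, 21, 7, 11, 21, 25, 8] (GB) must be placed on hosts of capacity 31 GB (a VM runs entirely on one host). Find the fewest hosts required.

9

Total = 27 + 26 + 25 + 21 + 21 + 21 + 17 + 17 + 14 + 11 + 11 + 8 + 7 + 6 = 232 GB.
Lower bound: ⌈232/31⌉ = 8 hosts.
A packing using 9 hosts:
  host 1: 27 = 27
  host 2: 26 = 26
  host 3: 25 + 6 = 31
  host 4: 21 + 8 = 29
  host 5: 21 + 7 = 28
  host 6: 21 = 21
  host 7: 17 + 14 = 31
  host 8: 17 + 11 = 28
  host 9: 11 = 11
No arrangement into 8 hosts stays within capacity, so 9 is optimal.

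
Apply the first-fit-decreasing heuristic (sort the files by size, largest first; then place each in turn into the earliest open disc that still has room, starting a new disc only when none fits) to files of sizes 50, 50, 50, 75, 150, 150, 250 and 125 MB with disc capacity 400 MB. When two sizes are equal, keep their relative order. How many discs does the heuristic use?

3

Sorted descending: 250, 150, 150, 125, 75, 50, 50, 50.
  250 → disc 1 (new)  [load 250/400]
  150 → disc 1  [load 400/400]
  150 → disc 2 (new)  [load 150/400]
  125 → disc 2  [load 275/400]
  75 → disc 2  [load 350/400]
  50 → disc 2  [load 400/400]
  50 → disc 3 (new)  [load 50/400]
  50 → disc 3  [load 100/400]
3 discs opened.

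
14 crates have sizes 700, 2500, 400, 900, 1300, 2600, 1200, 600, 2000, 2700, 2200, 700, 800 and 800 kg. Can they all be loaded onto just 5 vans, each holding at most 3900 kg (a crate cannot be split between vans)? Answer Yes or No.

Yes

A valid assignment using 5 vans:
  van 1: 2700 + 1200 = 3900
  van 2: 2600 + 1300 = 3900
  van 3: 2500 + 800 + 600 = 3900
  van 4: 2200 + 900 + 800 = 3900
  van 5: 2000 + 700 + 700 + 400 = 3800
Every load is within 3900 kg, so 5 vans suffice.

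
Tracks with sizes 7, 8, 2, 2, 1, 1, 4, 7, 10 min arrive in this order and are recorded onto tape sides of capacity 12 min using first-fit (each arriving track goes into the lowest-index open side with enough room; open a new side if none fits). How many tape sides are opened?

  7 → side 1 (new)  [load 7/12]
  8 → side 2 (new)  [load 8/12]
  2 → side 1  [load 9/12]
  2 → side 1  [load 11/12]
  1 → side 1  [load 12/12]
  1 → side 2  [load 9/12]
  4 → side 3 (new)  [load 4/12]
  7 → side 3  [load 11/12]
  10 → side 4 (new)  [load 10/12]
4 tape sides opened.

4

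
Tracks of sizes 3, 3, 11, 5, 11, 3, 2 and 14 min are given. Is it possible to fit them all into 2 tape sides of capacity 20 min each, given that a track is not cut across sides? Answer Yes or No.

Total = 52 min; ⌈52/20⌉ = 3.
At least 3 tape sides are required, but only 2 are allowed.

No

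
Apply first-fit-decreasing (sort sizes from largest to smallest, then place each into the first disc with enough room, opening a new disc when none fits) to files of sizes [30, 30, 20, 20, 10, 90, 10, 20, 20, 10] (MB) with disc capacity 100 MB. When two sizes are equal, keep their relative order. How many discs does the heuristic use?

3

Sorted descending: 90, 30, 30, 20, 20, 20, 20, 10, 10, 10.
  90 → disc 1 (new)  [load 90/100]
  30 → disc 2 (new)  [load 30/100]
  30 → disc 2  [load 60/100]
  20 → disc 2  [load 80/100]
  20 → disc 2  [load 100/100]
  20 → disc 3 (new)  [load 20/100]
  20 → disc 3  [load 40/100]
  10 → disc 1  [load 100/100]
  10 → disc 3  [load 50/100]
  10 → disc 3  [load 60/100]
3 discs opened.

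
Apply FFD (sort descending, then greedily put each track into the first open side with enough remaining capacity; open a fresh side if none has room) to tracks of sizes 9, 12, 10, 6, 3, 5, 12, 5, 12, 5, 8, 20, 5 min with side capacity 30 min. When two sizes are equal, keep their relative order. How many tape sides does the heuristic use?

Sorted descending: 20, 12, 12, 12, 10, 9, 8, 6, 5, 5, 5, 5, 3.
  20 → side 1 (new)  [load 20/30]
  12 → side 2 (new)  [load 12/30]
  12 → side 2  [load 24/30]
  12 → side 3 (new)  [load 12/30]
  10 → side 1  [load 30/30]
  9 → side 3  [load 21/30]
  8 → side 3  [load 29/30]
  6 → side 2  [load 30/30]
  5 → side 4 (new)  [load 5/30]
  5 → side 4  [load 10/30]
  5 → side 4  [load 15/30]
  5 → side 4  [load 20/30]
  3 → side 4  [load 23/30]
4 tape sides opened.

4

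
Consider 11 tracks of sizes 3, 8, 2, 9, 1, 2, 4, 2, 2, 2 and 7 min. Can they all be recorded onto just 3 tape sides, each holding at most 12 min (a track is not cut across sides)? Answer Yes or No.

No

Total = 42 min; ⌈42/12⌉ = 4.
At least 4 tape sides are required, but only 3 are allowed.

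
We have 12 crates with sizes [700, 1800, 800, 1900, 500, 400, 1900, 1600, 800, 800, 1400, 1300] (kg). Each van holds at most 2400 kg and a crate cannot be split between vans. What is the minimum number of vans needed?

Total = 1900 + 1900 + 1800 + 1600 + 1400 + 1300 + 800 + 800 + 800 + 700 + 500 + 400 = 13900 kg.
Lower bound: ⌈13900/2400⌉ = 6 vans.
A packing using 7 vans:
  van 1: 1900 + 500 = 2400
  van 2: 1900 + 400 = 2300
  van 3: 1800 = 1800
  van 4: 1600 + 800 = 2400
  van 5: 1400 + 800 = 2200
  van 6: 1300 + 800 = 2100
  van 7: 700 = 700
No arrangement into 6 vans stays within capacity, so 7 is optimal.

7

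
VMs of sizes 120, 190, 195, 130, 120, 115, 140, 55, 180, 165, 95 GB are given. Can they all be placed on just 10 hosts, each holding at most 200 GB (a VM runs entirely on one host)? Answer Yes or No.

Yes

A valid assignment using 10 hosts:
  host 1: 195 = 195
  host 2: 190 = 190
  host 3: 180 = 180
  host 4: 165 = 165
  host 5: 140 + 55 = 195
  host 6: 130 = 130
  host 7: 120 = 120
  host 8: 120 = 120
  host 9: 115 = 115
  host 10: 95 = 95
Every load is within 200 GB, so 10 hosts suffice.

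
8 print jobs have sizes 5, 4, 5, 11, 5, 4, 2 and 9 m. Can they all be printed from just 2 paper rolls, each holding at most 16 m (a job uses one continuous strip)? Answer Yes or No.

No

Total = 45 m; ⌈45/16⌉ = 3.
At least 3 paper rolls are required, but only 2 are allowed.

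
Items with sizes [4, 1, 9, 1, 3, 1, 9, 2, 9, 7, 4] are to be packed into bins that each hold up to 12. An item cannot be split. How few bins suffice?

Total = 9 + 9 + 9 + 7 + 4 + 4 + 3 + 2 + 1 + 1 + 1 = 50.
Lower bound: ⌈50/12⌉ = 5 bins.
A packing using 5 bins:
  bin 1: 9 + 3 = 12
  bin 2: 9 + 2 + 1 = 12
  bin 3: 9 + 1 + 1 = 11
  bin 4: 7 + 4 = 11
  bin 5: 4 = 4
This matches the lower bound, so 5 is optimal.

5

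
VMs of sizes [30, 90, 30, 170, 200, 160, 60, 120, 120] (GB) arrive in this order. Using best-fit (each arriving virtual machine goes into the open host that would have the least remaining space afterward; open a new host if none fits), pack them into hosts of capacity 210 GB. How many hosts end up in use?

  30 → host 1 (new)  [load 30/210]
  90 → host 1  [load 120/210]
  30 → host 1  [load 150/210]
  170 → host 2 (new)  [load 170/210]
  200 → host 3 (new)  [load 200/210]
  160 → host 4 (new)  [load 160/210]
  60 → host 1  [load 210/210]
  120 → host 5 (new)  [load 120/210]
  120 → host 6 (new)  [load 120/210]
6 hosts opened.

6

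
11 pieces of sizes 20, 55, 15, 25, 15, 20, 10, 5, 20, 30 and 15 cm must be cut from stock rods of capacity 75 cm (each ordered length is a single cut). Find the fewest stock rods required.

Total = 55 + 30 + 25 + 20 + 20 + 20 + 15 + 15 + 15 + 10 + 5 = 230 cm.
Lower bound: ⌈230/75⌉ = 4 stock rods.
A packing using 4 stock rods:
  stock rod 1: 55 + 20 = 75
  stock rod 2: 30 + 25 + 20 = 75
  stock rod 3: 20 + 15 + 15 + 15 + 10 = 75
  stock rod 4: 5 = 5
This matches the lower bound, so 4 is optimal.

4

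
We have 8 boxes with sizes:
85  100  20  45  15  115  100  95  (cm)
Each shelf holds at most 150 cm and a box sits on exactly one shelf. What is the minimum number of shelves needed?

Total = 115 + 100 + 100 + 95 + 85 + 45 + 20 + 15 = 575 cm.
Lower bound: ⌈575/150⌉ = 4 shelves.
Also, 5 boxes each exceed 75 cm, and no two of those can share a shelf, so at least 5 shelves are needed.
A packing using 5 shelves:
  shelf 1: 115 + 20 + 15 = 150
  shelf 2: 100 + 45 = 145
  shelf 3: 100 = 100
  shelf 4: 95 = 95
  shelf 5: 85 = 85
This matches the lower bound, so 5 is optimal.

5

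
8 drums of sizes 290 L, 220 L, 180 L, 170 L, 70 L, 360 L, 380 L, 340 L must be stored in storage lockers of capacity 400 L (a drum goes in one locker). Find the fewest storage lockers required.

6

Total = 380 + 360 + 340 + 290 + 220 + 180 + 170 + 70 = 2010 L.
Lower bound: ⌈2010/400⌉ = 6 storage lockers.
A packing using 6 storage lockers:
  locker 1: 380 = 380
  locker 2: 360 = 360
  locker 3: 340 = 340
  locker 4: 290 + 70 = 360
  locker 5: 220 + 180 = 400
  locker 6: 170 = 170
This matches the lower bound, so 6 is optimal.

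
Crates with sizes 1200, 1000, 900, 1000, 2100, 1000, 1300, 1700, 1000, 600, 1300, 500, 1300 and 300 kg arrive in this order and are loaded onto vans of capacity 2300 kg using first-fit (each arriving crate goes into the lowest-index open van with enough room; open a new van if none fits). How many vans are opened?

  1200 → van 1 (new)  [load 1200/2300]
  1000 → van 1  [load 2200/2300]
  900 → van 2 (new)  [load 900/2300]
  1000 → van 2  [load 1900/2300]
  2100 → van 3 (new)  [load 2100/2300]
  1000 → van 4 (new)  [load 1000/2300]
  1300 → van 4  [load 2300/2300]
  1700 → van 5 (new)  [load 1700/2300]
  1000 → van 6 (new)  [load 1000/2300]
  600 → van 5  [load 2300/2300]
  1300 → van 6  [load 2300/2300]
  500 → van 7 (new)  [load 500/2300]
  1300 → van 7  [load 1800/2300]
  300 → van 2  [load 2200/2300]
7 vans opened.

7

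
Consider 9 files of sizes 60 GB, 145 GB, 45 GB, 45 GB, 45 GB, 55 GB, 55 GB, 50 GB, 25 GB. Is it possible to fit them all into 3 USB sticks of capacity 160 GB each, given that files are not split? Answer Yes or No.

Total = 525 GB; ⌈525/160⌉ = 4.
At least 4 USB sticks are required, but only 3 are allowed.

No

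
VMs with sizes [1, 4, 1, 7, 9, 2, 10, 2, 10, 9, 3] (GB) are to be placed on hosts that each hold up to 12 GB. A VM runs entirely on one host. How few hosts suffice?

Total = 10 + 10 + 9 + 9 + 7 + 4 + 3 + 2 + 2 + 1 + 1 = 58 GB.
Lower bound: ⌈58/12⌉ = 5 hosts.
A packing using 5 hosts:
  host 1: 10 + 2 = 12
  host 2: 10 + 2 = 12
  host 3: 9 + 3 = 12
  host 4: 9 + 1 + 1 = 11
  host 5: 7 + 4 = 11
This matches the lower bound, so 5 is optimal.

5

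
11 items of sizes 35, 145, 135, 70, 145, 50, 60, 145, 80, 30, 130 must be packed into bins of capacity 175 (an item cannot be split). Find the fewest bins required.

7

Total = 145 + 145 + 145 + 135 + 130 + 80 + 70 + 60 + 50 + 35 + 30 = 1025.
Lower bound: ⌈1025/175⌉ = 6 bins.
A packing using 7 bins:
  bin 1: 145 + 30 = 175
  bin 2: 145 = 145
  bin 3: 145 = 145
  bin 4: 135 + 35 = 170
  bin 5: 130 = 130
  bin 6: 80 + 70 = 150
  bin 7: 60 + 50 = 110
No arrangement into 6 bins stays within capacity, so 7 is optimal.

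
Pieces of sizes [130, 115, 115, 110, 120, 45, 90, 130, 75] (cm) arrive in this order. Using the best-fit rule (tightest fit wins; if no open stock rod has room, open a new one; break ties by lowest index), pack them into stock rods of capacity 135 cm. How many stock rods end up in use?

8

  130 → stock rod 1 (new)  [load 130/135]
  115 → stock rod 2 (new)  [load 115/135]
  115 → stock rod 3 (new)  [load 115/135]
  110 → stock rod 4 (new)  [load 110/135]
  120 → stock rod 5 (new)  [load 120/135]
  45 → stock rod 6 (new)  [load 45/135]
  90 → stock rod 6  [load 135/135]
  130 → stock rod 7 (new)  [load 130/135]
  75 → stock rod 8 (new)  [load 75/135]
8 stock rods opened.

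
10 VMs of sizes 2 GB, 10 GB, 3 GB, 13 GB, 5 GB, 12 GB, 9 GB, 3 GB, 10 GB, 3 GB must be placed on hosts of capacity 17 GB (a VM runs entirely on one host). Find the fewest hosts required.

5

Total = 13 + 12 + 10 + 10 + 9 + 5 + 3 + 3 + 3 + 2 = 70 GB.
Lower bound: ⌈70/17⌉ = 5 hosts.
A packing using 5 hosts:
  host 1: 13 + 3 = 16
  host 2: 12 + 5 = 17
  host 3: 10 + 3 + 3 = 16
  host 4: 10 + 2 = 12
  host 5: 9 = 9
This matches the lower bound, so 5 is optimal.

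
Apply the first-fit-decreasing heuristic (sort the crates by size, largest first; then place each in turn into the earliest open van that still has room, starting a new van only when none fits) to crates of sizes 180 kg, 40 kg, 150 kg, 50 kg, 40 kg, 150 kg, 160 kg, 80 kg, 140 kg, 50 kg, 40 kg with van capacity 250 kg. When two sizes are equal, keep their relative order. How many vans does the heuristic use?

Sorted descending: 180, 160, 150, 150, 140, 80, 50, 50, 40, 40, 40.
  180 → van 1 (new)  [load 180/250]
  160 → van 2 (new)  [load 160/250]
  150 → van 3 (new)  [load 150/250]
  150 → van 4 (new)  [load 150/250]
  140 → van 5 (new)  [load 140/250]
  80 → van 2  [load 240/250]
  50 → van 1  [load 230/250]
  50 → van 3  [load 200/250]
  40 → van 3  [load 240/250]
  40 → van 4  [load 190/250]
  40 → van 4  [load 230/250]
5 vans opened.

5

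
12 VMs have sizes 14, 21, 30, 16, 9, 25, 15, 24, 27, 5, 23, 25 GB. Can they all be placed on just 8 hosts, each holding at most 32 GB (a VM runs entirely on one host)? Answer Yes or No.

Total = 234 GB; ⌈234/32⌉ = 8.
The bound of 8 does not rule out 8, but exhaustive search shows no assignment into 8 hosts of capacity 32 GB exists — the minimum is 9.

No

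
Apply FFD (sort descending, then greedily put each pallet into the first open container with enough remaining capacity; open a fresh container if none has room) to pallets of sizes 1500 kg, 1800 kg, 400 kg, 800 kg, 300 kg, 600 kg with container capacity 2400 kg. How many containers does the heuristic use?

3

Sorted descending: 1800, 1500, 800, 600, 400, 300.
  1800 → container 1 (new)  [load 1800/2400]
  1500 → container 2 (new)  [load 1500/2400]
  800 → container 2  [load 2300/2400]
  600 → container 1  [load 2400/2400]
  400 → container 3 (new)  [load 400/2400]
  300 → container 3  [load 700/2400]
3 containers opened.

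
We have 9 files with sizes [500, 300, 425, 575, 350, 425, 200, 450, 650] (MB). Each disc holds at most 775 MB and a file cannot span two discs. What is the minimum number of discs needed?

6

Total = 650 + 575 + 500 + 450 + 425 + 425 + 350 + 300 + 200 = 3875 MB.
Lower bound: ⌈3875/775⌉ = 5 discs.
Also, 6 files each exceed 775/2 MB, and no two of those can share a disc, so at least 6 discs are needed.
A packing using 6 discs:
  disc 1: 650 = 650
  disc 2: 575 + 200 = 775
  disc 3: 500 = 500
  disc 4: 450 + 300 = 750
  disc 5: 425 + 350 = 775
  disc 6: 425 = 425
This matches the lower bound, so 6 is optimal.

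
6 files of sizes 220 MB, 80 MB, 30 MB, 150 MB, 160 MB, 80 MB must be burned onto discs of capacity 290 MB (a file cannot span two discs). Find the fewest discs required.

Total = 220 + 160 + 150 + 80 + 80 + 30 = 720 MB.
Lower bound: ⌈720/290⌉ = 3 discs.
A packing using 3 discs:
  disc 1: 220 + 30 = 250
  disc 2: 160 + 80 = 240
  disc 3: 150 + 80 = 230
This matches the lower bound, so 3 is optimal.

3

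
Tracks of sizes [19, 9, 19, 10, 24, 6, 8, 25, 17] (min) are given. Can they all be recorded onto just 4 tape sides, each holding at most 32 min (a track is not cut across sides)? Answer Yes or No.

Total = 137 min; ⌈137/32⌉ = 5.
At least 5 tape sides are required, but only 4 are allowed.

No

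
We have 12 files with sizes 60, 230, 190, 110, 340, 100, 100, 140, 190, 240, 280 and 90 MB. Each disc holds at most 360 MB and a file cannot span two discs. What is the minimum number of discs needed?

Total = 340 + 280 + 240 + 230 + 190 + 190 + 140 + 110 + 100 + 100 + 90 + 60 = 2070 MB.
Lower bound: ⌈2070/360⌉ = 6 discs.
A packing using 7 discs:
  disc 1: 340 = 340
  disc 2: 280 + 60 = 340
  disc 3: 240 + 110 = 350
  disc 4: 230 + 100 = 330
  disc 5: 190 + 140 = 330
  disc 6: 190 + 100 = 290
  disc 7: 90 = 90
No arrangement into 6 discs stays within capacity, so 7 is optimal.

7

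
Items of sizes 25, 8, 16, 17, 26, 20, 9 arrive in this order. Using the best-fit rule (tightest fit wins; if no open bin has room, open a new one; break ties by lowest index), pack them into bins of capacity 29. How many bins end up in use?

  25 → bin 1 (new)  [load 25/29]
  8 → bin 2 (new)  [load 8/29]
  16 → bin 2  [load 24/29]
  17 → bin 3 (new)  [load 17/29]
  26 → bin 4 (new)  [load 26/29]
  20 → bin 5 (new)  [load 20/29]
  9 → bin 5  [load 29/29]
5 bins opened.

5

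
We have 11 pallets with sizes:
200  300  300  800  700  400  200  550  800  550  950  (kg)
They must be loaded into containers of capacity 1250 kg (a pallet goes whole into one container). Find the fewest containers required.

5

Total = 950 + 800 + 800 + 700 + 550 + 550 + 400 + 300 + 300 + 200 + 200 = 5750 kg.
Lower bound: ⌈5750/1250⌉ = 5 containers.
A packing using 5 containers:
  container 1: 950 + 300 = 1250
  container 2: 800 + 400 = 1200
  container 3: 800 + 300 = 1100
  container 4: 700 + 550 = 1250
  container 5: 550 + 200 + 200 = 950
This matches the lower bound, so 5 is optimal.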